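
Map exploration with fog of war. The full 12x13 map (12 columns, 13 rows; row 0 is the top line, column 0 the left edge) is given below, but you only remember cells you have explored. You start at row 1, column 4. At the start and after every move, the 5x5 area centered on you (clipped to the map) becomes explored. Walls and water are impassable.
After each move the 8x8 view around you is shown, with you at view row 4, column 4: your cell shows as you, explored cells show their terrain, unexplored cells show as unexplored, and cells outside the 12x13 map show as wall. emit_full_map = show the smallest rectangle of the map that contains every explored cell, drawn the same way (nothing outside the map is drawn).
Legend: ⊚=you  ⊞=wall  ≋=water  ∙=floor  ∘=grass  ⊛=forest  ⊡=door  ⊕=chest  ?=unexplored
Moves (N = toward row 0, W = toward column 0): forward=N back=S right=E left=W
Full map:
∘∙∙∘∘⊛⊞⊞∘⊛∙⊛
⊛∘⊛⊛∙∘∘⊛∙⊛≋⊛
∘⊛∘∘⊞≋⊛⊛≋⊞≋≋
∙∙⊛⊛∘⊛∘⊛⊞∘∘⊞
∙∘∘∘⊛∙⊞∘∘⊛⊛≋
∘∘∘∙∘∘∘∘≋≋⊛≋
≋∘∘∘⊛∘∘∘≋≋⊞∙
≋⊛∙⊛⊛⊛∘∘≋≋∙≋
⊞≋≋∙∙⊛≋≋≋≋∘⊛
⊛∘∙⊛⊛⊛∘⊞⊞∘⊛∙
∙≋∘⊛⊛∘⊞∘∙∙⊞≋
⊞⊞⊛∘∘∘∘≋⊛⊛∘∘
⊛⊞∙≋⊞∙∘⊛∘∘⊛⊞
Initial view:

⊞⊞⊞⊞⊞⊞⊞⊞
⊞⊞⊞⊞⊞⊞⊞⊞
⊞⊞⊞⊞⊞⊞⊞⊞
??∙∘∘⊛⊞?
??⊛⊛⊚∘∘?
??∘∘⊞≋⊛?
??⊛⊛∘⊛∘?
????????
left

⊞⊞⊞⊞⊞⊞⊞⊞
⊞⊞⊞⊞⊞⊞⊞⊞
⊞⊞⊞⊞⊞⊞⊞⊞
⊞?∙∙∘∘⊛⊞
⊞?∘⊛⊚∙∘∘
⊞?⊛∘∘⊞≋⊛
⊞?∙⊛⊛∘⊛∘
⊞???????

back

⊞⊞⊞⊞⊞⊞⊞⊞
⊞⊞⊞⊞⊞⊞⊞⊞
⊞?∙∙∘∘⊛⊞
⊞?∘⊛⊛∙∘∘
⊞?⊛∘⊚⊞≋⊛
⊞?∙⊛⊛∘⊛∘
⊞?∘∘∘⊛∙?
⊞???????

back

⊞⊞⊞⊞⊞⊞⊞⊞
⊞?∙∙∘∘⊛⊞
⊞?∘⊛⊛∙∘∘
⊞?⊛∘∘⊞≋⊛
⊞?∙⊛⊚∘⊛∘
⊞?∘∘∘⊛∙?
⊞?∘∘∙∘∘?
⊞???????

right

⊞⊞⊞⊞⊞⊞⊞⊞
?∙∙∘∘⊛⊞?
?∘⊛⊛∙∘∘?
?⊛∘∘⊞≋⊛?
?∙⊛⊛⊚⊛∘?
?∘∘∘⊛∙⊞?
?∘∘∙∘∘∘?
????????

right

⊞⊞⊞⊞⊞⊞⊞⊞
∙∙∘∘⊛⊞??
∘⊛⊛∙∘∘⊛?
⊛∘∘⊞≋⊛⊛?
∙⊛⊛∘⊚∘⊛?
∘∘∘⊛∙⊞∘?
∘∘∙∘∘∘∘?
????????

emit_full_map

∙∙∘∘⊛⊞?
∘⊛⊛∙∘∘⊛
⊛∘∘⊞≋⊛⊛
∙⊛⊛∘⊚∘⊛
∘∘∘⊛∙⊞∘
∘∘∙∘∘∘∘

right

⊞⊞⊞⊞⊞⊞⊞⊞
∙∘∘⊛⊞???
⊛⊛∙∘∘⊛∙?
∘∘⊞≋⊛⊛≋?
⊛⊛∘⊛⊚⊛⊞?
∘∘⊛∙⊞∘∘?
∘∙∘∘∘∘≋?
????????

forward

⊞⊞⊞⊞⊞⊞⊞⊞
⊞⊞⊞⊞⊞⊞⊞⊞
∙∘∘⊛⊞⊞∘?
⊛⊛∙∘∘⊛∙?
∘∘⊞≋⊚⊛≋?
⊛⊛∘⊛∘⊛⊞?
∘∘⊛∙⊞∘∘?
∘∙∘∘∘∘≋?

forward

⊞⊞⊞⊞⊞⊞⊞⊞
⊞⊞⊞⊞⊞⊞⊞⊞
⊞⊞⊞⊞⊞⊞⊞⊞
∙∘∘⊛⊞⊞∘?
⊛⊛∙∘⊚⊛∙?
∘∘⊞≋⊛⊛≋?
⊛⊛∘⊛∘⊛⊞?
∘∘⊛∙⊞∘∘?

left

⊞⊞⊞⊞⊞⊞⊞⊞
⊞⊞⊞⊞⊞⊞⊞⊞
⊞⊞⊞⊞⊞⊞⊞⊞
∙∙∘∘⊛⊞⊞∘
∘⊛⊛∙⊚∘⊛∙
⊛∘∘⊞≋⊛⊛≋
∙⊛⊛∘⊛∘⊛⊞
∘∘∘⊛∙⊞∘∘

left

⊞⊞⊞⊞⊞⊞⊞⊞
⊞⊞⊞⊞⊞⊞⊞⊞
⊞⊞⊞⊞⊞⊞⊞⊞
?∙∙∘∘⊛⊞⊞
?∘⊛⊛⊚∘∘⊛
?⊛∘∘⊞≋⊛⊛
?∙⊛⊛∘⊛∘⊛
?∘∘∘⊛∙⊞∘

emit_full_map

∙∙∘∘⊛⊞⊞∘
∘⊛⊛⊚∘∘⊛∙
⊛∘∘⊞≋⊛⊛≋
∙⊛⊛∘⊛∘⊛⊞
∘∘∘⊛∙⊞∘∘
∘∘∙∘∘∘∘≋

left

⊞⊞⊞⊞⊞⊞⊞⊞
⊞⊞⊞⊞⊞⊞⊞⊞
⊞⊞⊞⊞⊞⊞⊞⊞
⊞?∙∙∘∘⊛⊞
⊞?∘⊛⊚∙∘∘
⊞?⊛∘∘⊞≋⊛
⊞?∙⊛⊛∘⊛∘
⊞?∘∘∘⊛∙⊞

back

⊞⊞⊞⊞⊞⊞⊞⊞
⊞⊞⊞⊞⊞⊞⊞⊞
⊞?∙∙∘∘⊛⊞
⊞?∘⊛⊛∙∘∘
⊞?⊛∘⊚⊞≋⊛
⊞?∙⊛⊛∘⊛∘
⊞?∘∘∘⊛∙⊞
⊞?∘∘∙∘∘∘

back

⊞⊞⊞⊞⊞⊞⊞⊞
⊞?∙∙∘∘⊛⊞
⊞?∘⊛⊛∙∘∘
⊞?⊛∘∘⊞≋⊛
⊞?∙⊛⊚∘⊛∘
⊞?∘∘∘⊛∙⊞
⊞?∘∘∙∘∘∘
⊞???????

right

⊞⊞⊞⊞⊞⊞⊞⊞
?∙∙∘∘⊛⊞⊞
?∘⊛⊛∙∘∘⊛
?⊛∘∘⊞≋⊛⊛
?∙⊛⊛⊚⊛∘⊛
?∘∘∘⊛∙⊞∘
?∘∘∙∘∘∘∘
????????

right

⊞⊞⊞⊞⊞⊞⊞⊞
∙∙∘∘⊛⊞⊞∘
∘⊛⊛∙∘∘⊛∙
⊛∘∘⊞≋⊛⊛≋
∙⊛⊛∘⊚∘⊛⊞
∘∘∘⊛∙⊞∘∘
∘∘∙∘∘∘∘≋
????????

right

⊞⊞⊞⊞⊞⊞⊞⊞
∙∘∘⊛⊞⊞∘?
⊛⊛∙∘∘⊛∙?
∘∘⊞≋⊛⊛≋?
⊛⊛∘⊛⊚⊛⊞?
∘∘⊛∙⊞∘∘?
∘∙∘∘∘∘≋?
????????

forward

⊞⊞⊞⊞⊞⊞⊞⊞
⊞⊞⊞⊞⊞⊞⊞⊞
∙∘∘⊛⊞⊞∘?
⊛⊛∙∘∘⊛∙?
∘∘⊞≋⊚⊛≋?
⊛⊛∘⊛∘⊛⊞?
∘∘⊛∙⊞∘∘?
∘∙∘∘∘∘≋?

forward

⊞⊞⊞⊞⊞⊞⊞⊞
⊞⊞⊞⊞⊞⊞⊞⊞
⊞⊞⊞⊞⊞⊞⊞⊞
∙∘∘⊛⊞⊞∘?
⊛⊛∙∘⊚⊛∙?
∘∘⊞≋⊛⊛≋?
⊛⊛∘⊛∘⊛⊞?
∘∘⊛∙⊞∘∘?

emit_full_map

∙∙∘∘⊛⊞⊞∘
∘⊛⊛∙∘⊚⊛∙
⊛∘∘⊞≋⊛⊛≋
∙⊛⊛∘⊛∘⊛⊞
∘∘∘⊛∙⊞∘∘
∘∘∙∘∘∘∘≋


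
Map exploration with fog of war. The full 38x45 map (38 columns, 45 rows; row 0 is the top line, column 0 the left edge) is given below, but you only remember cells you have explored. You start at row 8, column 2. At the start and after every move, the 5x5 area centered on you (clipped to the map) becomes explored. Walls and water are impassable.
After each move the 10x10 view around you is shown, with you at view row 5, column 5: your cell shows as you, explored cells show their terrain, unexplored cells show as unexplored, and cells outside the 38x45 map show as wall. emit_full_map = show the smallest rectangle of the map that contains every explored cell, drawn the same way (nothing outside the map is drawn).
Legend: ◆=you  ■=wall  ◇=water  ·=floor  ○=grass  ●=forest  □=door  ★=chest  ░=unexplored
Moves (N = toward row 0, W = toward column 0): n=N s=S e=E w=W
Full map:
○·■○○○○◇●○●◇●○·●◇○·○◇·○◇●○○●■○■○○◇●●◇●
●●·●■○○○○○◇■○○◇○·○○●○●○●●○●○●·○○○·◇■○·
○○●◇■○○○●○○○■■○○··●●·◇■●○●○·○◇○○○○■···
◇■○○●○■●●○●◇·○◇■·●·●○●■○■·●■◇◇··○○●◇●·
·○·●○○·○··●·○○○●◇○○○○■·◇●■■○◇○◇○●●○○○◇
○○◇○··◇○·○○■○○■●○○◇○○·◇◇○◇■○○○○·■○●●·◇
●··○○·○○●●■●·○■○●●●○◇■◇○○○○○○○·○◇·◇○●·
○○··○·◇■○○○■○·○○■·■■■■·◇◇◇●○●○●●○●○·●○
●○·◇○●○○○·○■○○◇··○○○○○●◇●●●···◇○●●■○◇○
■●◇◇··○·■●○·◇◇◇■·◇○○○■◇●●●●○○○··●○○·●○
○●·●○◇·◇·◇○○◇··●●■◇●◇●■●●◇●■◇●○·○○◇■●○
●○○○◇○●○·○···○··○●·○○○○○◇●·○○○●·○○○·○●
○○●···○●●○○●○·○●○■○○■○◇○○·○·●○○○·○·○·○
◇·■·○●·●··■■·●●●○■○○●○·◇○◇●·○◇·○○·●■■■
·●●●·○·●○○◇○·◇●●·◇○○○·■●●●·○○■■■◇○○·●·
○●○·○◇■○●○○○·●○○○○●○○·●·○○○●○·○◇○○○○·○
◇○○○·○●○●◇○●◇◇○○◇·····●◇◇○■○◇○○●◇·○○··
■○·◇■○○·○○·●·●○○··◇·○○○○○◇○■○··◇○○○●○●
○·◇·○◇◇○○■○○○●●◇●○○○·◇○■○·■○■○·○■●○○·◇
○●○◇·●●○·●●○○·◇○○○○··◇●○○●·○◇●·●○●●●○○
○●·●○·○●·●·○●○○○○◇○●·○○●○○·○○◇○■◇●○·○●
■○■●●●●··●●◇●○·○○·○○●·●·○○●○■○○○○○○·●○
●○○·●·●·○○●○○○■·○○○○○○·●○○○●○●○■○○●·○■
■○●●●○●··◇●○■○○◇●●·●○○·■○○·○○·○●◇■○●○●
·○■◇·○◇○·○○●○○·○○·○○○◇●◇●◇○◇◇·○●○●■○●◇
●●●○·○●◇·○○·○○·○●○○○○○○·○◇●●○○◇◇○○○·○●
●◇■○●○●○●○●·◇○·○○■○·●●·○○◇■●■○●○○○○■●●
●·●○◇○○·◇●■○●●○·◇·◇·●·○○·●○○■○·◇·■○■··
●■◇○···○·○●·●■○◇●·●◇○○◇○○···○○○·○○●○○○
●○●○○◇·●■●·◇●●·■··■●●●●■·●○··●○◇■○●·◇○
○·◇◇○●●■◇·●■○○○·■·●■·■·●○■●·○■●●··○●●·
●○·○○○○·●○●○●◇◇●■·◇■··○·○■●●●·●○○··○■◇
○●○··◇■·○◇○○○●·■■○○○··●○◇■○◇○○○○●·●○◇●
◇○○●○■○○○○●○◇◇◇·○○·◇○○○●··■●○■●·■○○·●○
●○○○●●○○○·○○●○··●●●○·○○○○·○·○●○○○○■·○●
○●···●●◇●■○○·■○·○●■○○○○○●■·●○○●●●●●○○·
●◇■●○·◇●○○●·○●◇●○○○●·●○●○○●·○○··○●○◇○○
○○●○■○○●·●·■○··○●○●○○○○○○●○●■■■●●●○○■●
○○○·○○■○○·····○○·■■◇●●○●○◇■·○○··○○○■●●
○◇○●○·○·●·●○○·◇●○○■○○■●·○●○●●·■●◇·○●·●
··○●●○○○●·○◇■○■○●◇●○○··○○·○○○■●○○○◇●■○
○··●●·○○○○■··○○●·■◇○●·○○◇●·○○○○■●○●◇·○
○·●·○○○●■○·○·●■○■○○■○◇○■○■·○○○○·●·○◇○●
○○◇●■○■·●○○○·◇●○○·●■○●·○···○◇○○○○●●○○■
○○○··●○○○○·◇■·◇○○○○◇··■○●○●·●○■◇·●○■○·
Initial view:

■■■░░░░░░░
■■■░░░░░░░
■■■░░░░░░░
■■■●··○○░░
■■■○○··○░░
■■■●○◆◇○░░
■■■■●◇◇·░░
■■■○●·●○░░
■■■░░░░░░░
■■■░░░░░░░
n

■■■░░░░░░░
■■■░░░░░░░
■■■░░░░░░░
■■■○○◇○·░░
■■■●··○○░░
■■■○○◆·○░░
■■■●○·◇○░░
■■■■●◇◇·░░
■■■○●·●○░░
■■■░░░░░░░

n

■■■░░░░░░░
■■■░░░░░░░
■■■░░░░░░░
■■■·○·●○░░
■■■○○◇○·░░
■■■●·◆○○░░
■■■○○··○░░
■■■●○·◇○░░
■■■■●◇◇·░░
■■■○●·●○░░

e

■■░░░░░░░░
■■░░░░░░░░
■■░░░░░░░░
■■·○·●○○░░
■■○○◇○··░░
■■●··◆○·░░
■■○○··○·░░
■■●○·◇○●░░
■■■●◇◇·░░░
■■○●·●○░░░

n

■■░░░░░░░░
■■░░░░░░░░
■■░░░░░░░░
■■░■○○●○░░
■■·○·●○○░░
■■○○◇◆··░░
■■●··○○·░░
■■○○··○·░░
■■●○·◇○●░░
■■■●◇◇·░░░

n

■■■■■■■■■■
■■░░░░░░░░
■■░░░░░░░░
■■░○●◇■○░░
■■░■○○●○░░
■■·○·◆○○░░
■■○○◇○··░░
■■●··○○·░░
■■○○··○·░░
■■●○·◇○●░░

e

■■■■■■■■■■
■░░░░░░░░░
■░░░░░░░░░
■░○●◇■○○░░
■░■○○●○■░░
■·○·●◆○·░░
■○○◇○··◇░░
■●··○○·○░░
■○○··○·░░░
■●○·◇○●░░░

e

■■■■■■■■■■
░░░░░░░░░░
░░░░░░░░░░
░○●◇■○○○░░
░■○○●○■●░░
·○·●○◆·○░░
○○◇○··◇○░░
●··○○·○○░░
○○··○·░░░░
●○·◇○●░░░░

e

■■■■■■■■■■
░░░░░░░░░░
░░░░░░░░░░
○●◇■○○○●░░
■○○●○■●●░░
○·●○○◆○·░░
○◇○··◇○·░░
··○○·○○●░░
○··○·░░░░░
○·◇○●░░░░░

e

■■■■■■■■■■
░░░░░░░░░░
░░░░░░░░░░
●◇■○○○●○░░
○○●○■●●○░░
·●○○·◆··░░
◇○··◇○·○░░
·○○·○○●●░░
··○·░░░░░░
·◇○●░░░░░░

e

■■■■■■■■■■
░░░░░░░░░░
░░░░░░░░░░
◇■○○○●○○░░
○●○■●●○●░░
●○○·○◆·●░░
○··◇○·○○░░
○○·○○●●■░░
·○·░░░░░░░
◇○●░░░░░░░

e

■■■■■■■■■■
░░░░░░░░░░
░░░░░░░░░░
■○○○●○○○░░
●○■●●○●◇░░
○○·○·◆●·░░
··◇○·○○■░░
○·○○●●■●░░
○·░░░░░░░░
○●░░░░░░░░

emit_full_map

░○●◇■○○○●○○○
░■○○●○■●●○●◇
·○·●○○·○·◆●·
○○◇○··◇○·○○■
●··○○·○○●●■●
○○··○·░░░░░░
●○·◇○●░░░░░░
■●◇◇·░░░░░░░
○●·●○░░░░░░░

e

■■■■■■■■■■
░░░░░░░░░░
░░░░░░░░░░
○○○●○○○■░░
○■●●○●◇·░░
○·○··◆·○░░
·◇○·○○■○░░
·○○●●■●·░░
·░░░░░░░░░
●░░░░░░░░░

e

■■■■■■■■■■
░░░░░░░░░░
░░░░░░░░░░
○○●○○○■■░░
■●●○●◇·○░░
·○··●◆○○░░
◇○·○○■○○░░
○○●●■●·○░░
░░░░░░░░░░
░░░░░░░░░░

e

■■■■■■■■■■
░░░░░░░░░░
░░░░░░░░░░
○●○○○■■○░░
●●○●◇·○◇░░
○··●·◆○○░░
○·○○■○○■░░
○●●■●·○■░░
░░░░░░░░░░
░░░░░░░░░░

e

■■■■■■■■■■
░░░░░░░░░░
░░░░░░░░░░
●○○○■■○○░░
●○●◇·○◇■░░
··●·○◆○●░░
·○○■○○■●░░
●●■●·○■○░░
░░░░░░░░░░
░░░░░░░░░░

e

■■■■■■■■■■
░░░░░░░░░░
░░░░░░░░░░
○○○■■○○·░░
○●◇·○◇■·░░
·●·○○◆●◇░░
○○■○○■●○░░
●■●·○■○●░░
░░░░░░░░░░
░░░░░░░░░░

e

■■■■■■■■■■
░░░░░░░░░░
░░░░░░░░░░
○○■■○○··░░
●◇·○◇■·●░░
●·○○○◆◇○░░
○■○○■●○○░░
■●·○■○●●░░
░░░░░░░░░░
░░░░░░░░░░

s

░░░░░░░░░░
░░░░░░░░░░
○○■■○○··░░
●◇·○◇■·●░░
●·○○○●◇○░░
○■○○■◆○○░░
■●·○■○●●░░
░░░·○○■·░░
░░░░░░░░░░
░░░░░░░░░░

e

░░░░░░░░░░
░░░░░░░░░░
○■■○○··░░░
◇·○◇■·●·░░
·○○○●◇○○░░
■○○■●◆○◇░░
●·○■○●●●░░
░░·○○■·■░░
░░░░░░░░░░
░░░░░░░░░░

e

░░░░░░░░░░
░░░░░░░░░░
■■○○··░░░░
·○◇■·●·●░░
○○○●◇○○○░░
○○■●○◆◇○░░
·○■○●●●○░░
░·○○■·■■░░
░░░░░░░░░░
░░░░░░░░░░

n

■■■■■■■■■■
░░░░░░░░░░
░░░░░░░░░░
■■○○··●●░░
·○◇■·●·●░░
○○○●◇◆○○░░
○○■●○○◇○░░
·○■○●●●○░░
░·○○■·■■░░
░░░░░░░░░░

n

■■■■■■■■■■
■■■■■■■■■■
░░░░░░░░░░
░░░○·○○●░░
■■○○··●●░░
·○◇■·◆·●░░
○○○●◇○○○░░
○○■●○○◇○░░
·○■○●●●○░░
░·○○■·■■░░

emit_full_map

░░░░░░░░░░░░░░░○·○○●
░○●◇■○○○●○○○■■○○··●●
░■○○●○■●●○●◇·○◇■·◆·●
·○·●○○·○··●·○○○●◇○○○
○○◇○··◇○·○○■○○■●○○◇○
●··○○·○○●●■●·○■○●●●○
○○··○·░░░░░░░·○○■·■■
●○·◇○●░░░░░░░░░░░░░░
■●◇◇·░░░░░░░░░░░░░░░
○●·●○░░░░░░░░░░░░░░░

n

■■■■■■■■■■
■■■■■■■■■■
■■■■■■■■■■
░░░●◇○·○░░
░░░○·○○●░░
■■○○·◆●●░░
·○◇■·●·●░░
○○○●◇○○○░░
○○■●○○◇○░░
·○■○●●●○░░

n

■■■■■■■■■■
■■■■■■■■■■
■■■■■■■■■■
■■■■■■■■■■
░░░●◇○·○░░
░░░○·◆○●░░
■■○○··●●░░
·○◇■·●·●░░
○○○●◇○○○░░
○○■●○○◇○░░

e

■■■■■■■■■■
■■■■■■■■■■
■■■■■■■■■■
■■■■■■■■■■
░░●◇○·○◇░░
░░○·○◆●○░░
■○○··●●·░░
○◇■·●·●○░░
○○●◇○○○░░░
○■●○○◇○░░░

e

■■■■■■■■■■
■■■■■■■■■■
■■■■■■■■■■
■■■■■■■■■■
░●◇○·○◇·░░
░○·○○◆○●░░
○○··●●·◇░░
◇■·●·●○●░░
○●◇○○○░░░░
■●○○◇○░░░░

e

■■■■■■■■■■
■■■■■■■■■■
■■■■■■■■■■
■■■■■■■■■■
●◇○·○◇·○░░
○·○○●◆●○░░
○··●●·◇■░░
■·●·●○●■░░
●◇○○○░░░░░
●○○◇○░░░░░

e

■■■■■■■■■■
■■■■■■■■■■
■■■■■■■■■■
■■■■■■■■■■
◇○·○◇·○◇░░
·○○●○◆○●░░
··●●·◇■●░░
·●·●○●■○░░
◇○○○░░░░░░
○○◇○░░░░░░

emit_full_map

░░░░░░░░░░░░░░░●◇○·○◇·○◇
░░░░░░░░░░░░░░░○·○○●○◆○●
░○●◇■○○○●○○○■■○○··●●·◇■●
░■○○●○■●●○●◇·○◇■·●·●○●■○
·○·●○○·○··●·○○○●◇○○○░░░░
○○◇○··◇○·○○■○○■●○○◇○░░░░
●··○○·○○●●■●·○■○●●●○░░░░
○○··○·░░░░░░░·○○■·■■░░░░
●○·◇○●░░░░░░░░░░░░░░░░░░
■●◇◇·░░░░░░░░░░░░░░░░░░░
○●·●○░░░░░░░░░░░░░░░░░░░


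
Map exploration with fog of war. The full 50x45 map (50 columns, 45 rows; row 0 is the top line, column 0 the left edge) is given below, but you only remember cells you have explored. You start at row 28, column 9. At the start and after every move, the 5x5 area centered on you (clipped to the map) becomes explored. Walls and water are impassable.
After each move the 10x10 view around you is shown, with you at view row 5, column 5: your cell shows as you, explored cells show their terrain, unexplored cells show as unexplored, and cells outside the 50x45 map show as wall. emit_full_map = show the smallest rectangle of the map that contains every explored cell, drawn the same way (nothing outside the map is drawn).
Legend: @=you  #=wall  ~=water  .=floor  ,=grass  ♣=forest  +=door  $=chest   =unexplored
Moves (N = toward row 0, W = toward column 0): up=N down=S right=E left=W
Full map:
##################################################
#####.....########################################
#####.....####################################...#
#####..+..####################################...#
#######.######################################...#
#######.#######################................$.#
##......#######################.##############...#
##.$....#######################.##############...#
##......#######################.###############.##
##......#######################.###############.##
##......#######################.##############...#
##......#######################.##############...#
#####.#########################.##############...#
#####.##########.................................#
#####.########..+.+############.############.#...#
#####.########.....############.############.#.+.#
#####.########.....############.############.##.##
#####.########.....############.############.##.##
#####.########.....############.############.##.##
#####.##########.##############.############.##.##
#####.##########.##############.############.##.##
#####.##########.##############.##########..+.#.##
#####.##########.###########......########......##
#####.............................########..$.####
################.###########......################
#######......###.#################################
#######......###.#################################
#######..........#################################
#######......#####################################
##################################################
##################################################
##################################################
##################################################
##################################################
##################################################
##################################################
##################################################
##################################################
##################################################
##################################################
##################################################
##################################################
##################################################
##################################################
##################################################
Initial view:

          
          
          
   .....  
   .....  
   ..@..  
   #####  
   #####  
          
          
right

          
          
          
  ......  
  ......  
  ...@..  
  ######  
  ######  
          
          

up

          
          
          
   .....  
  ......  
  ...@..  
  ......  
  ######  
  ######  
          

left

          
          
          
   ...... 
   ...... 
   ..@... 
   ...... 
   ###### 
   ###### 
          

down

          
          
   ...... 
   ...... 
   ...... 
   ..@... 
   ###### 
   ###### 
          
          

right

          
          
  ......  
  ......  
  ......  
  ...@..  
  ######  
  ######  
          
          

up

          
          
          
  ......  
  ......  
  ...@..  
  ......  
  ######  
  ######  
          

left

          
          
          
   ...... 
   ...... 
   ..@... 
   ...... 
   ###### 
   ###### 
          

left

          
          
          
   #......
   #......
   #.@....
   #......
   #######
    ######
          

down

          
          
   #......
   #......
   #......
   #.@....
   #######
   #######
          
          

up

          
          
          
   #......
   #......
   #.@....
   #......
   #######
   #######
          

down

          
          
   #......
   #......
   #......
   #.@....
   #######
   #######
          
          

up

          
          
          
   #......
   #......
   #.@....
   #......
   #######
   #######
          

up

          
          
          
   #####  
   #......
   #.@....
   #......
   #......
   #######
   #######

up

          
          
          
   .....  
   #####  
   #.@....
   #......
   #......
   #......
   #######

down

          
          
   .....  
   #####  
   #......
   #.@....
   #......
   #......
   #######
   #######

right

          
          
  .....   
  ######  
  #...... 
  #..@... 
  #...... 
  #...... 
  ####### 
  ####### 

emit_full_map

.....  
###### 
#......
#..@...
#......
#......
#######
#######

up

          
          
          
  ......  
  ######  
  #..@... 
  #...... 
  #...... 
  #...... 
  ####### 

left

          
          
          
   ...... 
   ###### 
   #.@....
   #......
   #......
   #......
   #######

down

          
          
   ...... 
   ###### 
   #......
   #.@....
   #......
   #......
   #######
   #######

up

          
          
          
   ...... 
   ###### 
   #.@....
   #......
   #......
   #......
   #######

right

          
          
          
  ......  
  ######  
  #..@... 
  #...... 
  #...... 
  #...... 
  ####### 

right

          
          
          
 .......  
 #######  
 #...@..  
 #......  
 #......  
 #......  
 #######  

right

          
          
          
........  
########  
#....@.#  
#......#  
#.......  
#......   
#######   

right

          
          
          
........  
########  
.....@##  
......##  
........  
......    
######    

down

          
          
........  
########  
......##  
.....@##  
........  
......##  
######    
######    

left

          
          
......... 
######### 
#......## 
#....@.## 
#........ 
#......## 
#######   
#######   

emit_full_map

.........
#########
#......##
#....@.##
#........
#......##
#######  
#######  


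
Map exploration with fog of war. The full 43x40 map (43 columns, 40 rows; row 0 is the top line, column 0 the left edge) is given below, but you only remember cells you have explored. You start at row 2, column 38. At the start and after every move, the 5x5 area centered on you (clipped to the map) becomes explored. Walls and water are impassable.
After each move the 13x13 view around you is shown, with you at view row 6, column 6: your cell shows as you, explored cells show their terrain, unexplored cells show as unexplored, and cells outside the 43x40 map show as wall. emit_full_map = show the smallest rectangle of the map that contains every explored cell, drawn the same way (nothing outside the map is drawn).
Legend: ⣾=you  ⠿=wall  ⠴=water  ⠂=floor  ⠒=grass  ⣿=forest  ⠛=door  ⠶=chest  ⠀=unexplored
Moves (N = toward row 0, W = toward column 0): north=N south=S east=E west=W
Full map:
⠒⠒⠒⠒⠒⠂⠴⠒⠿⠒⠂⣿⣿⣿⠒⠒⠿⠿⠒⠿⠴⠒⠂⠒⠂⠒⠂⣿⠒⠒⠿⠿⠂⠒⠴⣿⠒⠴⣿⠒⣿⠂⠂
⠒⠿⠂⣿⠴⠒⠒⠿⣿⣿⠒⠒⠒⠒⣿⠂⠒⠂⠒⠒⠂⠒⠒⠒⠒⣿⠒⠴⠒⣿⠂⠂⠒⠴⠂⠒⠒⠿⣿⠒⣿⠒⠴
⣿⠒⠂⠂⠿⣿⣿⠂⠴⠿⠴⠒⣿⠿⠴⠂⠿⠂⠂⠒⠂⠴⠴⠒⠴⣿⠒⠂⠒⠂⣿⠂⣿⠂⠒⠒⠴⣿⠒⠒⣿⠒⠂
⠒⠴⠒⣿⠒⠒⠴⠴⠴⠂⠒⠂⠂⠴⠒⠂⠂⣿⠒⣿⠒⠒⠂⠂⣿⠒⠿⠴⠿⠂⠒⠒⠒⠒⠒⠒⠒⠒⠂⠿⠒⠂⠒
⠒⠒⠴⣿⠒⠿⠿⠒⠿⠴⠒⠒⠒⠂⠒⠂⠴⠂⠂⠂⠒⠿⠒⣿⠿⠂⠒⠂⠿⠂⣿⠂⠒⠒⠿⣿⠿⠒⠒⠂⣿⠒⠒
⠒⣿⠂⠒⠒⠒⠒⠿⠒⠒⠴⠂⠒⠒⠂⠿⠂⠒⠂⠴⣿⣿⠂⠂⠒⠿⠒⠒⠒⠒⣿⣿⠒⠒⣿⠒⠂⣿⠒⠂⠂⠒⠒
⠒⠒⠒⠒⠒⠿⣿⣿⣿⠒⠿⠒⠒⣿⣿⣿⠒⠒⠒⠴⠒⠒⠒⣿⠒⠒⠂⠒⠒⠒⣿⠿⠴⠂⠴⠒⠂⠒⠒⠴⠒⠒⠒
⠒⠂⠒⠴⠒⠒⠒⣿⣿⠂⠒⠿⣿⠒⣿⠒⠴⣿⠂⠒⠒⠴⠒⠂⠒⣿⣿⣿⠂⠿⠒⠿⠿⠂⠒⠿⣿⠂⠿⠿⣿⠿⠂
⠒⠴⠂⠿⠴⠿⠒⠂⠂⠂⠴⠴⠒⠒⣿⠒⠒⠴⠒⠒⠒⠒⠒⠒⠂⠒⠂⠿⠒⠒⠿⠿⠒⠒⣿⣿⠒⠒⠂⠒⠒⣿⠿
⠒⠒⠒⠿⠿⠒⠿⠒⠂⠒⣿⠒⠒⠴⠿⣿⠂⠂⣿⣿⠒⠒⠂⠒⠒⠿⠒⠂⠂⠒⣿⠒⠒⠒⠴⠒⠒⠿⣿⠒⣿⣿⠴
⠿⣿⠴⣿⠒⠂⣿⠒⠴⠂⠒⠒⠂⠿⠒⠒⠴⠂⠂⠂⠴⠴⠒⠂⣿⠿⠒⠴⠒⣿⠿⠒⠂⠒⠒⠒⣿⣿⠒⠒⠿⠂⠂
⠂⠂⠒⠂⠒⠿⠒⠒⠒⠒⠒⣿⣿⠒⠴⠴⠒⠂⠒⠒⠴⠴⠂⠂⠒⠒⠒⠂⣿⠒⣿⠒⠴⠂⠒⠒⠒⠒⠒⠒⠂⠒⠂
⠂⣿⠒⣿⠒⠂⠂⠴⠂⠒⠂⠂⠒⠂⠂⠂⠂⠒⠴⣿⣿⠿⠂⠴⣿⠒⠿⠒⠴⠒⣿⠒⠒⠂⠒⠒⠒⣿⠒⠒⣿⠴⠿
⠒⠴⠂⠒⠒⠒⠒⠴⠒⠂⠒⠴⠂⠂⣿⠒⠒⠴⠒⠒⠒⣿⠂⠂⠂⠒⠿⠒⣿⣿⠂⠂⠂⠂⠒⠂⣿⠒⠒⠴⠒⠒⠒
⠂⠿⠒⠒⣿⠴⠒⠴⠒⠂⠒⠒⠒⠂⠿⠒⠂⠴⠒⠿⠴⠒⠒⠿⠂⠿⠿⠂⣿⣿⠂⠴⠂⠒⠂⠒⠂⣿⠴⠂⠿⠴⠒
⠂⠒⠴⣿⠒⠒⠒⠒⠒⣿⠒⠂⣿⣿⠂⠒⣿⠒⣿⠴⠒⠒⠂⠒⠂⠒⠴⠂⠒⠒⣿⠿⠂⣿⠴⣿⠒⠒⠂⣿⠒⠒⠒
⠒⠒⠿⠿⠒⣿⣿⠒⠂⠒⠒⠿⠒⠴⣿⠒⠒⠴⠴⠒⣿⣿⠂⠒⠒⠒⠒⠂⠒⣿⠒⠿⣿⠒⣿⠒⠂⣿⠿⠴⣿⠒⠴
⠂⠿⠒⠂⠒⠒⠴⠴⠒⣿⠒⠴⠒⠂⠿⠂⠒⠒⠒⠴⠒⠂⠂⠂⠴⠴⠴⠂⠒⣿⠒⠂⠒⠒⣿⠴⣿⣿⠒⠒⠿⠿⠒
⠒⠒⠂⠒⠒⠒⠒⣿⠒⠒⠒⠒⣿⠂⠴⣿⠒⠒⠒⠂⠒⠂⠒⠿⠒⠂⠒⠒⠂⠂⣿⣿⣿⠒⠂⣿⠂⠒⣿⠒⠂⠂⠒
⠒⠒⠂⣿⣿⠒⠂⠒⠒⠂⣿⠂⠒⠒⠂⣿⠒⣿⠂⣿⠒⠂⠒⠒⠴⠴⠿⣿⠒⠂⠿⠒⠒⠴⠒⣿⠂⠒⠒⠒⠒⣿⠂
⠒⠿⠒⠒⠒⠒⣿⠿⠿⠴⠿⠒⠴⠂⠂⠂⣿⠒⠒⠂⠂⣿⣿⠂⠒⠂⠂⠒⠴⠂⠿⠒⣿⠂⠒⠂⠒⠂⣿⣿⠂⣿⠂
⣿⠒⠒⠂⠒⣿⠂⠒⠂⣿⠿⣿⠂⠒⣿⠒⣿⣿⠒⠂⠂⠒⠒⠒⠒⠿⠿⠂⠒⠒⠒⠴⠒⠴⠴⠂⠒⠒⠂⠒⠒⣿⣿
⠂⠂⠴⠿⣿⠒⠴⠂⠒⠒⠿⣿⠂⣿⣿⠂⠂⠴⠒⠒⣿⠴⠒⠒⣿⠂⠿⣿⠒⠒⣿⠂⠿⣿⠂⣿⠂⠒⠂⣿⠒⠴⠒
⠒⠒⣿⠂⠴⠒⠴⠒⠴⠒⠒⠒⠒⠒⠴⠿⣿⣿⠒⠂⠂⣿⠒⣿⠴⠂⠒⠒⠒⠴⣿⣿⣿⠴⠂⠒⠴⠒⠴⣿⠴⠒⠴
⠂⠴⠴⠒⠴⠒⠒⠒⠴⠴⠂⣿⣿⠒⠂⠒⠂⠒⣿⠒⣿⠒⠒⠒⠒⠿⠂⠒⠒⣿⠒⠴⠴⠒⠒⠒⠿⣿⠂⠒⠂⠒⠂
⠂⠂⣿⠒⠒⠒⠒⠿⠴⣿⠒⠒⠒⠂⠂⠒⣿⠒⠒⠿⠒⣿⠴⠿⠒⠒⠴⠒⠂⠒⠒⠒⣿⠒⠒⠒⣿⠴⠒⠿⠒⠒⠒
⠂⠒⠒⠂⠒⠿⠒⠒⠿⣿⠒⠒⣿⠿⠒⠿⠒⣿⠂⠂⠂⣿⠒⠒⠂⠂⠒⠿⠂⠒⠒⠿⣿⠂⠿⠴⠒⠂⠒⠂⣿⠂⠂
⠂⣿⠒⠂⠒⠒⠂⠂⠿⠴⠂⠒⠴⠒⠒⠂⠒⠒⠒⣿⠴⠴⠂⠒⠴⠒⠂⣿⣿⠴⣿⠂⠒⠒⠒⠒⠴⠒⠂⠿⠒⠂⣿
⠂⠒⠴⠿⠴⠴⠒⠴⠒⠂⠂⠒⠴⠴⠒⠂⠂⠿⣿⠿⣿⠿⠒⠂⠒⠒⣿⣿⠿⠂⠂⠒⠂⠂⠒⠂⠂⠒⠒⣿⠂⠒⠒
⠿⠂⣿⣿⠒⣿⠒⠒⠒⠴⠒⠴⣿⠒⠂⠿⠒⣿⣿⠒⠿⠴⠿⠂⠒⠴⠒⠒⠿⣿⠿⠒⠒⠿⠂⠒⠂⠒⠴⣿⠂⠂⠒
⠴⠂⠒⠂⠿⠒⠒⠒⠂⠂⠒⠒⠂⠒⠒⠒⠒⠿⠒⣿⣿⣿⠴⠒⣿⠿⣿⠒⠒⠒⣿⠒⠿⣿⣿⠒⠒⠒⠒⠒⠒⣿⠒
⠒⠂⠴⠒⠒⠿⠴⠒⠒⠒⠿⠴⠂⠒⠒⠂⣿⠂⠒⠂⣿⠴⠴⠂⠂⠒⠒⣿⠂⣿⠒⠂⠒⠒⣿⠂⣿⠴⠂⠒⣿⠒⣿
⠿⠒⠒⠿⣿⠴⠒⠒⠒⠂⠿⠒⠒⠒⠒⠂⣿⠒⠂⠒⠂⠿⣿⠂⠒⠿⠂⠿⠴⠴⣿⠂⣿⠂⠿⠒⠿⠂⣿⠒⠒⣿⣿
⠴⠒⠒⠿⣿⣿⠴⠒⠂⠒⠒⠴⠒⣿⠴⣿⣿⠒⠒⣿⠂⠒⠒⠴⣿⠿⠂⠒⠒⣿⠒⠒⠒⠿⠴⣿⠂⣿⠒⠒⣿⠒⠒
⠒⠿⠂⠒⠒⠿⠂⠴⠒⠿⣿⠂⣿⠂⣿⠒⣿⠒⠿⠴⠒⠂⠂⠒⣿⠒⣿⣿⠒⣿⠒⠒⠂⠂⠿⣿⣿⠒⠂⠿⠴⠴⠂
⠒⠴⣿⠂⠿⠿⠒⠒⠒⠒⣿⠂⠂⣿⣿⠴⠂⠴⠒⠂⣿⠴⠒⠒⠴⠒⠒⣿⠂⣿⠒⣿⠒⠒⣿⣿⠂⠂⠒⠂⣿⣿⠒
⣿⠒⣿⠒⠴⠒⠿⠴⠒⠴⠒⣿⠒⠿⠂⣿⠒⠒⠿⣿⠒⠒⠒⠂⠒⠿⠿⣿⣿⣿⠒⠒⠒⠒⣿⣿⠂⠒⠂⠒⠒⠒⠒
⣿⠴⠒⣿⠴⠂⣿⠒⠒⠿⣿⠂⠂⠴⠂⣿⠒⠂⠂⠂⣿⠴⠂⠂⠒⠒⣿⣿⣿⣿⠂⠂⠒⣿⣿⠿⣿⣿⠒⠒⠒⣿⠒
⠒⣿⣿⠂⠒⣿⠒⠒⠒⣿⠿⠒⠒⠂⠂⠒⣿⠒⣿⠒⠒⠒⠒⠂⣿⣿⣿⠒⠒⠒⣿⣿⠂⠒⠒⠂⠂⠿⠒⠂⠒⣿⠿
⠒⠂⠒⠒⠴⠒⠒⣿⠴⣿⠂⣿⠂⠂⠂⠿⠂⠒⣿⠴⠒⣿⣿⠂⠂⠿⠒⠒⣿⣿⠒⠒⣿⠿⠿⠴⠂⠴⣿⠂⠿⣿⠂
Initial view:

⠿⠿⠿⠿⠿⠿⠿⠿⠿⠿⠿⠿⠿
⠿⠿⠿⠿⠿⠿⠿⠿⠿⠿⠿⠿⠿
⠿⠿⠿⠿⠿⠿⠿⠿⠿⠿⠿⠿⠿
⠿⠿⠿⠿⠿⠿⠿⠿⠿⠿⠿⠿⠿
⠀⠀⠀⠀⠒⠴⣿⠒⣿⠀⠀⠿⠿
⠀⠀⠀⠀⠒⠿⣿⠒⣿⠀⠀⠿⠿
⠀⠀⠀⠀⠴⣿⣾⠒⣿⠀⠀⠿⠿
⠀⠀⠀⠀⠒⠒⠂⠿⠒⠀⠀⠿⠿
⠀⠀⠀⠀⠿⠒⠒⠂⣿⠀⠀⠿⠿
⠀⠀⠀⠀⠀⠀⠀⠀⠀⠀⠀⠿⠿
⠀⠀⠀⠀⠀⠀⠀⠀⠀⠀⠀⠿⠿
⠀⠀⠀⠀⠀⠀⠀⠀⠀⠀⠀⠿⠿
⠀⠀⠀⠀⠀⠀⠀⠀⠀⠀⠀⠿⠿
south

⠿⠿⠿⠿⠿⠿⠿⠿⠿⠿⠿⠿⠿
⠿⠿⠿⠿⠿⠿⠿⠿⠿⠿⠿⠿⠿
⠿⠿⠿⠿⠿⠿⠿⠿⠿⠿⠿⠿⠿
⠀⠀⠀⠀⠒⠴⣿⠒⣿⠀⠀⠿⠿
⠀⠀⠀⠀⠒⠿⣿⠒⣿⠀⠀⠿⠿
⠀⠀⠀⠀⠴⣿⠒⠒⣿⠀⠀⠿⠿
⠀⠀⠀⠀⠒⠒⣾⠿⠒⠀⠀⠿⠿
⠀⠀⠀⠀⠿⠒⠒⠂⣿⠀⠀⠿⠿
⠀⠀⠀⠀⠂⣿⠒⠂⠂⠀⠀⠿⠿
⠀⠀⠀⠀⠀⠀⠀⠀⠀⠀⠀⠿⠿
⠀⠀⠀⠀⠀⠀⠀⠀⠀⠀⠀⠿⠿
⠀⠀⠀⠀⠀⠀⠀⠀⠀⠀⠀⠿⠿
⠀⠀⠀⠀⠀⠀⠀⠀⠀⠀⠀⠿⠿

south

⠿⠿⠿⠿⠿⠿⠿⠿⠿⠿⠿⠿⠿
⠿⠿⠿⠿⠿⠿⠿⠿⠿⠿⠿⠿⠿
⠀⠀⠀⠀⠒⠴⣿⠒⣿⠀⠀⠿⠿
⠀⠀⠀⠀⠒⠿⣿⠒⣿⠀⠀⠿⠿
⠀⠀⠀⠀⠴⣿⠒⠒⣿⠀⠀⠿⠿
⠀⠀⠀⠀⠒⠒⠂⠿⠒⠀⠀⠿⠿
⠀⠀⠀⠀⠿⠒⣾⠂⣿⠀⠀⠿⠿
⠀⠀⠀⠀⠂⣿⠒⠂⠂⠀⠀⠿⠿
⠀⠀⠀⠀⠂⠒⠒⠴⠒⠀⠀⠿⠿
⠀⠀⠀⠀⠀⠀⠀⠀⠀⠀⠀⠿⠿
⠀⠀⠀⠀⠀⠀⠀⠀⠀⠀⠀⠿⠿
⠀⠀⠀⠀⠀⠀⠀⠀⠀⠀⠀⠿⠿
⠀⠀⠀⠀⠀⠀⠀⠀⠀⠀⠀⠿⠿

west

⠿⠿⠿⠿⠿⠿⠿⠿⠿⠿⠿⠿⠿
⠿⠿⠿⠿⠿⠿⠿⠿⠿⠿⠿⠿⠿
⠀⠀⠀⠀⠀⠒⠴⣿⠒⣿⠀⠀⠿
⠀⠀⠀⠀⠀⠒⠿⣿⠒⣿⠀⠀⠿
⠀⠀⠀⠀⠒⠴⣿⠒⠒⣿⠀⠀⠿
⠀⠀⠀⠀⠒⠒⠒⠂⠿⠒⠀⠀⠿
⠀⠀⠀⠀⣿⠿⣾⠒⠂⣿⠀⠀⠿
⠀⠀⠀⠀⠒⠂⣿⠒⠂⠂⠀⠀⠿
⠀⠀⠀⠀⠒⠂⠒⠒⠴⠒⠀⠀⠿
⠀⠀⠀⠀⠀⠀⠀⠀⠀⠀⠀⠀⠿
⠀⠀⠀⠀⠀⠀⠀⠀⠀⠀⠀⠀⠿
⠀⠀⠀⠀⠀⠀⠀⠀⠀⠀⠀⠀⠿
⠀⠀⠀⠀⠀⠀⠀⠀⠀⠀⠀⠀⠿

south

⠿⠿⠿⠿⠿⠿⠿⠿⠿⠿⠿⠿⠿
⠀⠀⠀⠀⠀⠒⠴⣿⠒⣿⠀⠀⠿
⠀⠀⠀⠀⠀⠒⠿⣿⠒⣿⠀⠀⠿
⠀⠀⠀⠀⠒⠴⣿⠒⠒⣿⠀⠀⠿
⠀⠀⠀⠀⠒⠒⠒⠂⠿⠒⠀⠀⠿
⠀⠀⠀⠀⣿⠿⠒⠒⠂⣿⠀⠀⠿
⠀⠀⠀⠀⠒⠂⣾⠒⠂⠂⠀⠀⠿
⠀⠀⠀⠀⠒⠂⠒⠒⠴⠒⠀⠀⠿
⠀⠀⠀⠀⠿⣿⠂⠿⠿⠀⠀⠀⠿
⠀⠀⠀⠀⠀⠀⠀⠀⠀⠀⠀⠀⠿
⠀⠀⠀⠀⠀⠀⠀⠀⠀⠀⠀⠀⠿
⠀⠀⠀⠀⠀⠀⠀⠀⠀⠀⠀⠀⠿
⠀⠀⠀⠀⠀⠀⠀⠀⠀⠀⠀⠀⠿

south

⠀⠀⠀⠀⠀⠒⠴⣿⠒⣿⠀⠀⠿
⠀⠀⠀⠀⠀⠒⠿⣿⠒⣿⠀⠀⠿
⠀⠀⠀⠀⠒⠴⣿⠒⠒⣿⠀⠀⠿
⠀⠀⠀⠀⠒⠒⠒⠂⠿⠒⠀⠀⠿
⠀⠀⠀⠀⣿⠿⠒⠒⠂⣿⠀⠀⠿
⠀⠀⠀⠀⠒⠂⣿⠒⠂⠂⠀⠀⠿
⠀⠀⠀⠀⠒⠂⣾⠒⠴⠒⠀⠀⠿
⠀⠀⠀⠀⠿⣿⠂⠿⠿⠀⠀⠀⠿
⠀⠀⠀⠀⣿⠒⠒⠂⠒⠀⠀⠀⠿
⠀⠀⠀⠀⠀⠀⠀⠀⠀⠀⠀⠀⠿
⠀⠀⠀⠀⠀⠀⠀⠀⠀⠀⠀⠀⠿
⠀⠀⠀⠀⠀⠀⠀⠀⠀⠀⠀⠀⠿
⠀⠀⠀⠀⠀⠀⠀⠀⠀⠀⠀⠀⠿

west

⠀⠀⠀⠀⠀⠀⠒⠴⣿⠒⣿⠀⠀
⠀⠀⠀⠀⠀⠀⠒⠿⣿⠒⣿⠀⠀
⠀⠀⠀⠀⠀⠒⠴⣿⠒⠒⣿⠀⠀
⠀⠀⠀⠀⠀⠒⠒⠒⠂⠿⠒⠀⠀
⠀⠀⠀⠀⠿⣿⠿⠒⠒⠂⣿⠀⠀
⠀⠀⠀⠀⣿⠒⠂⣿⠒⠂⠂⠀⠀
⠀⠀⠀⠀⠴⠒⣾⠒⠒⠴⠒⠀⠀
⠀⠀⠀⠀⠒⠿⣿⠂⠿⠿⠀⠀⠀
⠀⠀⠀⠀⣿⣿⠒⠒⠂⠒⠀⠀⠀
⠀⠀⠀⠀⠀⠀⠀⠀⠀⠀⠀⠀⠀
⠀⠀⠀⠀⠀⠀⠀⠀⠀⠀⠀⠀⠀
⠀⠀⠀⠀⠀⠀⠀⠀⠀⠀⠀⠀⠀
⠀⠀⠀⠀⠀⠀⠀⠀⠀⠀⠀⠀⠀

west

⠀⠀⠀⠀⠀⠀⠀⠒⠴⣿⠒⣿⠀
⠀⠀⠀⠀⠀⠀⠀⠒⠿⣿⠒⣿⠀
⠀⠀⠀⠀⠀⠀⠒⠴⣿⠒⠒⣿⠀
⠀⠀⠀⠀⠀⠀⠒⠒⠒⠂⠿⠒⠀
⠀⠀⠀⠀⠒⠿⣿⠿⠒⠒⠂⣿⠀
⠀⠀⠀⠀⠒⣿⠒⠂⣿⠒⠂⠂⠀
⠀⠀⠀⠀⠂⠴⣾⠂⠒⠒⠴⠒⠀
⠀⠀⠀⠀⠂⠒⠿⣿⠂⠿⠿⠀⠀
⠀⠀⠀⠀⠒⣿⣿⠒⠒⠂⠒⠀⠀
⠀⠀⠀⠀⠀⠀⠀⠀⠀⠀⠀⠀⠀
⠀⠀⠀⠀⠀⠀⠀⠀⠀⠀⠀⠀⠀
⠀⠀⠀⠀⠀⠀⠀⠀⠀⠀⠀⠀⠀
⠀⠀⠀⠀⠀⠀⠀⠀⠀⠀⠀⠀⠀

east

⠀⠀⠀⠀⠀⠀⠒⠴⣿⠒⣿⠀⠀
⠀⠀⠀⠀⠀⠀⠒⠿⣿⠒⣿⠀⠀
⠀⠀⠀⠀⠀⠒⠴⣿⠒⠒⣿⠀⠀
⠀⠀⠀⠀⠀⠒⠒⠒⠂⠿⠒⠀⠀
⠀⠀⠀⠒⠿⣿⠿⠒⠒⠂⣿⠀⠀
⠀⠀⠀⠒⣿⠒⠂⣿⠒⠂⠂⠀⠀
⠀⠀⠀⠂⠴⠒⣾⠒⠒⠴⠒⠀⠀
⠀⠀⠀⠂⠒⠿⣿⠂⠿⠿⠀⠀⠀
⠀⠀⠀⠒⣿⣿⠒⠒⠂⠒⠀⠀⠀
⠀⠀⠀⠀⠀⠀⠀⠀⠀⠀⠀⠀⠀
⠀⠀⠀⠀⠀⠀⠀⠀⠀⠀⠀⠀⠀
⠀⠀⠀⠀⠀⠀⠀⠀⠀⠀⠀⠀⠀
⠀⠀⠀⠀⠀⠀⠀⠀⠀⠀⠀⠀⠀

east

⠀⠀⠀⠀⠀⠒⠴⣿⠒⣿⠀⠀⠿
⠀⠀⠀⠀⠀⠒⠿⣿⠒⣿⠀⠀⠿
⠀⠀⠀⠀⠒⠴⣿⠒⠒⣿⠀⠀⠿
⠀⠀⠀⠀⠒⠒⠒⠂⠿⠒⠀⠀⠿
⠀⠀⠒⠿⣿⠿⠒⠒⠂⣿⠀⠀⠿
⠀⠀⠒⣿⠒⠂⣿⠒⠂⠂⠀⠀⠿
⠀⠀⠂⠴⠒⠂⣾⠒⠴⠒⠀⠀⠿
⠀⠀⠂⠒⠿⣿⠂⠿⠿⠀⠀⠀⠿
⠀⠀⠒⣿⣿⠒⠒⠂⠒⠀⠀⠀⠿
⠀⠀⠀⠀⠀⠀⠀⠀⠀⠀⠀⠀⠿
⠀⠀⠀⠀⠀⠀⠀⠀⠀⠀⠀⠀⠿
⠀⠀⠀⠀⠀⠀⠀⠀⠀⠀⠀⠀⠿
⠀⠀⠀⠀⠀⠀⠀⠀⠀⠀⠀⠀⠿

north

⠿⠿⠿⠿⠿⠿⠿⠿⠿⠿⠿⠿⠿
⠀⠀⠀⠀⠀⠒⠴⣿⠒⣿⠀⠀⠿
⠀⠀⠀⠀⠀⠒⠿⣿⠒⣿⠀⠀⠿
⠀⠀⠀⠀⠒⠴⣿⠒⠒⣿⠀⠀⠿
⠀⠀⠀⠀⠒⠒⠒⠂⠿⠒⠀⠀⠿
⠀⠀⠒⠿⣿⠿⠒⠒⠂⣿⠀⠀⠿
⠀⠀⠒⣿⠒⠂⣾⠒⠂⠂⠀⠀⠿
⠀⠀⠂⠴⠒⠂⠒⠒⠴⠒⠀⠀⠿
⠀⠀⠂⠒⠿⣿⠂⠿⠿⠀⠀⠀⠿
⠀⠀⠒⣿⣿⠒⠒⠂⠒⠀⠀⠀⠿
⠀⠀⠀⠀⠀⠀⠀⠀⠀⠀⠀⠀⠿
⠀⠀⠀⠀⠀⠀⠀⠀⠀⠀⠀⠀⠿
⠀⠀⠀⠀⠀⠀⠀⠀⠀⠀⠀⠀⠿

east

⠿⠿⠿⠿⠿⠿⠿⠿⠿⠿⠿⠿⠿
⠀⠀⠀⠀⠒⠴⣿⠒⣿⠀⠀⠿⠿
⠀⠀⠀⠀⠒⠿⣿⠒⣿⠀⠀⠿⠿
⠀⠀⠀⠒⠴⣿⠒⠒⣿⠀⠀⠿⠿
⠀⠀⠀⠒⠒⠒⠂⠿⠒⠀⠀⠿⠿
⠀⠒⠿⣿⠿⠒⠒⠂⣿⠀⠀⠿⠿
⠀⠒⣿⠒⠂⣿⣾⠂⠂⠀⠀⠿⠿
⠀⠂⠴⠒⠂⠒⠒⠴⠒⠀⠀⠿⠿
⠀⠂⠒⠿⣿⠂⠿⠿⣿⠀⠀⠿⠿
⠀⠒⣿⣿⠒⠒⠂⠒⠀⠀⠀⠿⠿
⠀⠀⠀⠀⠀⠀⠀⠀⠀⠀⠀⠿⠿
⠀⠀⠀⠀⠀⠀⠀⠀⠀⠀⠀⠿⠿
⠀⠀⠀⠀⠀⠀⠀⠀⠀⠀⠀⠿⠿

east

⠿⠿⠿⠿⠿⠿⠿⠿⠿⠿⠿⠿⠿
⠀⠀⠀⠒⠴⣿⠒⣿⠀⠀⠿⠿⠿
⠀⠀⠀⠒⠿⣿⠒⣿⠀⠀⠿⠿⠿
⠀⠀⠒⠴⣿⠒⠒⣿⠀⠀⠿⠿⠿
⠀⠀⠒⠒⠒⠂⠿⠒⠂⠀⠿⠿⠿
⠒⠿⣿⠿⠒⠒⠂⣿⠒⠀⠿⠿⠿
⠒⣿⠒⠂⣿⠒⣾⠂⠒⠀⠿⠿⠿
⠂⠴⠒⠂⠒⠒⠴⠒⠒⠀⠿⠿⠿
⠂⠒⠿⣿⠂⠿⠿⣿⠿⠀⠿⠿⠿
⠒⣿⣿⠒⠒⠂⠒⠀⠀⠀⠿⠿⠿
⠀⠀⠀⠀⠀⠀⠀⠀⠀⠀⠿⠿⠿
⠀⠀⠀⠀⠀⠀⠀⠀⠀⠀⠿⠿⠿
⠀⠀⠀⠀⠀⠀⠀⠀⠀⠀⠿⠿⠿

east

⠿⠿⠿⠿⠿⠿⠿⠿⠿⠿⠿⠿⠿
⠀⠀⠒⠴⣿⠒⣿⠀⠀⠿⠿⠿⠿
⠀⠀⠒⠿⣿⠒⣿⠀⠀⠿⠿⠿⠿
⠀⠒⠴⣿⠒⠒⣿⠀⠀⠿⠿⠿⠿
⠀⠒⠒⠒⠂⠿⠒⠂⠒⠿⠿⠿⠿
⠿⣿⠿⠒⠒⠂⣿⠒⠒⠿⠿⠿⠿
⣿⠒⠂⣿⠒⠂⣾⠒⠒⠿⠿⠿⠿
⠴⠒⠂⠒⠒⠴⠒⠒⠒⠿⠿⠿⠿
⠒⠿⣿⠂⠿⠿⣿⠿⠂⠿⠿⠿⠿
⣿⣿⠒⠒⠂⠒⠀⠀⠀⠿⠿⠿⠿
⠀⠀⠀⠀⠀⠀⠀⠀⠀⠿⠿⠿⠿
⠀⠀⠀⠀⠀⠀⠀⠀⠀⠿⠿⠿⠿
⠀⠀⠀⠀⠀⠀⠀⠀⠀⠿⠿⠿⠿

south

⠀⠀⠒⠴⣿⠒⣿⠀⠀⠿⠿⠿⠿
⠀⠀⠒⠿⣿⠒⣿⠀⠀⠿⠿⠿⠿
⠀⠒⠴⣿⠒⠒⣿⠀⠀⠿⠿⠿⠿
⠀⠒⠒⠒⠂⠿⠒⠂⠒⠿⠿⠿⠿
⠿⣿⠿⠒⠒⠂⣿⠒⠒⠿⠿⠿⠿
⣿⠒⠂⣿⠒⠂⠂⠒⠒⠿⠿⠿⠿
⠴⠒⠂⠒⠒⠴⣾⠒⠒⠿⠿⠿⠿
⠒⠿⣿⠂⠿⠿⣿⠿⠂⠿⠿⠿⠿
⣿⣿⠒⠒⠂⠒⠒⣿⠿⠿⠿⠿⠿
⠀⠀⠀⠀⠀⠀⠀⠀⠀⠿⠿⠿⠿
⠀⠀⠀⠀⠀⠀⠀⠀⠀⠿⠿⠿⠿
⠀⠀⠀⠀⠀⠀⠀⠀⠀⠿⠿⠿⠿
⠀⠀⠀⠀⠀⠀⠀⠀⠀⠿⠿⠿⠿

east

⠀⠒⠴⣿⠒⣿⠀⠀⠿⠿⠿⠿⠿
⠀⠒⠿⣿⠒⣿⠀⠀⠿⠿⠿⠿⠿
⠒⠴⣿⠒⠒⣿⠀⠀⠿⠿⠿⠿⠿
⠒⠒⠒⠂⠿⠒⠂⠒⠿⠿⠿⠿⠿
⣿⠿⠒⠒⠂⣿⠒⠒⠿⠿⠿⠿⠿
⠒⠂⣿⠒⠂⠂⠒⠒⠿⠿⠿⠿⠿
⠒⠂⠒⠒⠴⠒⣾⠒⠿⠿⠿⠿⠿
⠿⣿⠂⠿⠿⣿⠿⠂⠿⠿⠿⠿⠿
⣿⠒⠒⠂⠒⠒⣿⠿⠿⠿⠿⠿⠿
⠀⠀⠀⠀⠀⠀⠀⠀⠿⠿⠿⠿⠿
⠀⠀⠀⠀⠀⠀⠀⠀⠿⠿⠿⠿⠿
⠀⠀⠀⠀⠀⠀⠀⠀⠿⠿⠿⠿⠿
⠀⠀⠀⠀⠀⠀⠀⠀⠿⠿⠿⠿⠿

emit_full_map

⠀⠀⠀⠒⠴⣿⠒⣿⠀⠀
⠀⠀⠀⠒⠿⣿⠒⣿⠀⠀
⠀⠀⠒⠴⣿⠒⠒⣿⠀⠀
⠀⠀⠒⠒⠒⠂⠿⠒⠂⠒
⠒⠿⣿⠿⠒⠒⠂⣿⠒⠒
⠒⣿⠒⠂⣿⠒⠂⠂⠒⠒
⠂⠴⠒⠂⠒⠒⠴⠒⣾⠒
⠂⠒⠿⣿⠂⠿⠿⣿⠿⠂
⠒⣿⣿⠒⠒⠂⠒⠒⣿⠿

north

⠿⠿⠿⠿⠿⠿⠿⠿⠿⠿⠿⠿⠿
⠀⠒⠴⣿⠒⣿⠀⠀⠿⠿⠿⠿⠿
⠀⠒⠿⣿⠒⣿⠀⠀⠿⠿⠿⠿⠿
⠒⠴⣿⠒⠒⣿⠀⠀⠿⠿⠿⠿⠿
⠒⠒⠒⠂⠿⠒⠂⠒⠿⠿⠿⠿⠿
⣿⠿⠒⠒⠂⣿⠒⠒⠿⠿⠿⠿⠿
⠒⠂⣿⠒⠂⠂⣾⠒⠿⠿⠿⠿⠿
⠒⠂⠒⠒⠴⠒⠒⠒⠿⠿⠿⠿⠿
⠿⣿⠂⠿⠿⣿⠿⠂⠿⠿⠿⠿⠿
⣿⠒⠒⠂⠒⠒⣿⠿⠿⠿⠿⠿⠿
⠀⠀⠀⠀⠀⠀⠀⠀⠿⠿⠿⠿⠿
⠀⠀⠀⠀⠀⠀⠀⠀⠿⠿⠿⠿⠿
⠀⠀⠀⠀⠀⠀⠀⠀⠿⠿⠿⠿⠿

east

⠿⠿⠿⠿⠿⠿⠿⠿⠿⠿⠿⠿⠿
⠒⠴⣿⠒⣿⠀⠀⠿⠿⠿⠿⠿⠿
⠒⠿⣿⠒⣿⠀⠀⠿⠿⠿⠿⠿⠿
⠴⣿⠒⠒⣿⠀⠀⠿⠿⠿⠿⠿⠿
⠒⠒⠂⠿⠒⠂⠒⠿⠿⠿⠿⠿⠿
⠿⠒⠒⠂⣿⠒⠒⠿⠿⠿⠿⠿⠿
⠂⣿⠒⠂⠂⠒⣾⠿⠿⠿⠿⠿⠿
⠂⠒⠒⠴⠒⠒⠒⠿⠿⠿⠿⠿⠿
⣿⠂⠿⠿⣿⠿⠂⠿⠿⠿⠿⠿⠿
⠒⠒⠂⠒⠒⣿⠿⠿⠿⠿⠿⠿⠿
⠀⠀⠀⠀⠀⠀⠀⠿⠿⠿⠿⠿⠿
⠀⠀⠀⠀⠀⠀⠀⠿⠿⠿⠿⠿⠿
⠀⠀⠀⠀⠀⠀⠀⠿⠿⠿⠿⠿⠿

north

⠿⠿⠿⠿⠿⠿⠿⠿⠿⠿⠿⠿⠿
⠿⠿⠿⠿⠿⠿⠿⠿⠿⠿⠿⠿⠿
⠒⠴⣿⠒⣿⠀⠀⠿⠿⠿⠿⠿⠿
⠒⠿⣿⠒⣿⠀⠀⠿⠿⠿⠿⠿⠿
⠴⣿⠒⠒⣿⠒⠂⠿⠿⠿⠿⠿⠿
⠒⠒⠂⠿⠒⠂⠒⠿⠿⠿⠿⠿⠿
⠿⠒⠒⠂⣿⠒⣾⠿⠿⠿⠿⠿⠿
⠂⣿⠒⠂⠂⠒⠒⠿⠿⠿⠿⠿⠿
⠂⠒⠒⠴⠒⠒⠒⠿⠿⠿⠿⠿⠿
⣿⠂⠿⠿⣿⠿⠂⠿⠿⠿⠿⠿⠿
⠒⠒⠂⠒⠒⣿⠿⠿⠿⠿⠿⠿⠿
⠀⠀⠀⠀⠀⠀⠀⠿⠿⠿⠿⠿⠿
⠀⠀⠀⠀⠀⠀⠀⠿⠿⠿⠿⠿⠿

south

⠿⠿⠿⠿⠿⠿⠿⠿⠿⠿⠿⠿⠿
⠒⠴⣿⠒⣿⠀⠀⠿⠿⠿⠿⠿⠿
⠒⠿⣿⠒⣿⠀⠀⠿⠿⠿⠿⠿⠿
⠴⣿⠒⠒⣿⠒⠂⠿⠿⠿⠿⠿⠿
⠒⠒⠂⠿⠒⠂⠒⠿⠿⠿⠿⠿⠿
⠿⠒⠒⠂⣿⠒⠒⠿⠿⠿⠿⠿⠿
⠂⣿⠒⠂⠂⠒⣾⠿⠿⠿⠿⠿⠿
⠂⠒⠒⠴⠒⠒⠒⠿⠿⠿⠿⠿⠿
⣿⠂⠿⠿⣿⠿⠂⠿⠿⠿⠿⠿⠿
⠒⠒⠂⠒⠒⣿⠿⠿⠿⠿⠿⠿⠿
⠀⠀⠀⠀⠀⠀⠀⠿⠿⠿⠿⠿⠿
⠀⠀⠀⠀⠀⠀⠀⠿⠿⠿⠿⠿⠿
⠀⠀⠀⠀⠀⠀⠀⠿⠿⠿⠿⠿⠿

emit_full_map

⠀⠀⠀⠒⠴⣿⠒⣿⠀⠀
⠀⠀⠀⠒⠿⣿⠒⣿⠀⠀
⠀⠀⠒⠴⣿⠒⠒⣿⠒⠂
⠀⠀⠒⠒⠒⠂⠿⠒⠂⠒
⠒⠿⣿⠿⠒⠒⠂⣿⠒⠒
⠒⣿⠒⠂⣿⠒⠂⠂⠒⣾
⠂⠴⠒⠂⠒⠒⠴⠒⠒⠒
⠂⠒⠿⣿⠂⠿⠿⣿⠿⠂
⠒⣿⣿⠒⠒⠂⠒⠒⣿⠿
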